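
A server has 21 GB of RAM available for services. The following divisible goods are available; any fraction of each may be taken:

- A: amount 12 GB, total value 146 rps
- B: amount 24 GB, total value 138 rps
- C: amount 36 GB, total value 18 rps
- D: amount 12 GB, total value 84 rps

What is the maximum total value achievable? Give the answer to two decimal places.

209.00

Take in order of value per unit:
- A (146/12 per unit): all 12 → value 146, running total 146.00
- D (84/12 per unit): 9 of 12 → value 9×84/12 = 63.0000, running total 209.00
Total 209.00.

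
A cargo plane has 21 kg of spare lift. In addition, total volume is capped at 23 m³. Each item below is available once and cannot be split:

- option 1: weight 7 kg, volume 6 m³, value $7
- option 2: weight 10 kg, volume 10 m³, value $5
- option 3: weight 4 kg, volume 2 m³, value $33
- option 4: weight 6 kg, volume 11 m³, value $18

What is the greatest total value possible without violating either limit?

Feasible sets respecting both limits:
- option 1+option 3+option 4: weight 17, volume 19, value 58
- option 2+option 3+option 4: weight 20, volume 23, value 56
- option 3+option 4: weight 10, volume 13, value 51
Best: $58.

$58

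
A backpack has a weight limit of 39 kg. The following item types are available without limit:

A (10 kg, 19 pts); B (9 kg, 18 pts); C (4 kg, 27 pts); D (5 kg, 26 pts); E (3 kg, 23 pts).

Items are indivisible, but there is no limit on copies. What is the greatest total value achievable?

299 pts

Best value-per-unit is E at 23/3, and filling with it alone uses weight 13×3=39. No mix of the others beats 13×23 = 299.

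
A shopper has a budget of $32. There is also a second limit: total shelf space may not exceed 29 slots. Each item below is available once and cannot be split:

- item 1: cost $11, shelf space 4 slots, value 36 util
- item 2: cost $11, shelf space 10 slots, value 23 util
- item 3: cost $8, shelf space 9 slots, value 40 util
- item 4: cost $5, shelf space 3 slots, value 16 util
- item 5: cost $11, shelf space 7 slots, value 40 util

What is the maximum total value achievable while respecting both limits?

Feasible sets respecting both limits:
- item 1+item 3+item 5: cost 30, shelf space 20, value 116
- item 2+item 3+item 5: cost 30, shelf space 26, value 103
- item 1+item 2+item 3: cost 30, shelf space 23, value 99
Best: 116 util.

116 util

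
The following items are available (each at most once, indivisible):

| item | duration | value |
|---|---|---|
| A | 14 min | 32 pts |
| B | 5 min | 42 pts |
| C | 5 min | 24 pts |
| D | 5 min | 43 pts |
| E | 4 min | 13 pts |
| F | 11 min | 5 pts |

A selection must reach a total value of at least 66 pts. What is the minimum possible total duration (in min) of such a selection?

Subsets with value ≥ 66, sorted by total duration:
- B+D: duration 10, value 85
- C+D: duration 10, value 67
- B+C: duration 10, value 66
Minimum duration: 10 min.

10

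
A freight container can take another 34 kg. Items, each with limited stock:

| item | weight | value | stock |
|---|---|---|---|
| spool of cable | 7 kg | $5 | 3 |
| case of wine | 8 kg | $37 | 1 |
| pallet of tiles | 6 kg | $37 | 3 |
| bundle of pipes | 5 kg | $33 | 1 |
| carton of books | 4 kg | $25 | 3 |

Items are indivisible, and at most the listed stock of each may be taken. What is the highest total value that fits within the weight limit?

$198

Best selections within weight 34 and stock limits:
- 1×case of wine + 3×pallet of tiles + 2×carton of books: weight 34, value 198
- 3×pallet of tiles + 1×bundle of pipes + 2×carton of books: weight 31, value 194
- 1×case of wine + 2×pallet of tiles + 1×bundle of pipes + 2×carton of books: weight 33, value 194
- 3×pallet of tiles + 3×carton of books: weight 30, value 186
Best: $198.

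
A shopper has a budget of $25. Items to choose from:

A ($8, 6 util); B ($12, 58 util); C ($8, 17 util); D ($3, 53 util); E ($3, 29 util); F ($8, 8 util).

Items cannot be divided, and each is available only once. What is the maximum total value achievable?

Check high-value combinations within $25:
- B+D+E: cost 12+3+3=18, value 58+53+29=140
- B+C+D: cost 12+8+3=23, value 58+17+53=128
- B+D+F: cost 12+3+8=23, value 58+53+8=119
Best: 140 util.

140 util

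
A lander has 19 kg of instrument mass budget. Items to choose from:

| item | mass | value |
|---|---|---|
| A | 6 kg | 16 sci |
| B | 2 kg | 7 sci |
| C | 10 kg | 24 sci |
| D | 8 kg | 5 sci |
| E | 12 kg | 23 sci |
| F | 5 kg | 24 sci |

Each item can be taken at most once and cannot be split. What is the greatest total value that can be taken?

Check high-value combinations within 19 kg:
- B+C+F: mass 2+10+5=17, value 7+24+24=55
- B+E+F: mass 2+12+5=19, value 7+23+24=54
- C+F: mass 10+5=15, value 24+24=48
Best: 55 sci.

55 sci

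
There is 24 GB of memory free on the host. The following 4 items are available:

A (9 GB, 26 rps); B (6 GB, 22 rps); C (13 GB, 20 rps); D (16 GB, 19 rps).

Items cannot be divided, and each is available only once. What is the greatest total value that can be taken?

Check high-value combinations within 24 GB:
- A+B: memory 9+6=15, value 26+22=48
- A+C: memory 9+13=22, value 26+20=46
- B+C: memory 6+13=19, value 22+20=42
Best: 48 rps.

48 rps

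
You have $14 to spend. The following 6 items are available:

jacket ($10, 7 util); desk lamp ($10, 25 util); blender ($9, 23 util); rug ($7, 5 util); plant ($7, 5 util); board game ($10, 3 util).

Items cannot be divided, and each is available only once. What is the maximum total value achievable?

25 util

Check high-value combinations within $14:
- desk lamp: cost 10, value 25
- blender: cost 9, value 23
- rug+plant: cost 7+7=14, value 5+5=10
Best: 25 util.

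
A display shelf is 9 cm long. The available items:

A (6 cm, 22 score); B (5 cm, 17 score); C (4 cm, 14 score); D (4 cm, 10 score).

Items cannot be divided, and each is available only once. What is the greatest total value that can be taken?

31 score

This is a 0/1 knapsack; check combinations near the capacity.
- B+C: length 5+4=9, value 17+14=31
- B+D: length 5+4=9, value 17+10=27
- C+D: length 4+4=8, value 14+10=24
Best: 31 score.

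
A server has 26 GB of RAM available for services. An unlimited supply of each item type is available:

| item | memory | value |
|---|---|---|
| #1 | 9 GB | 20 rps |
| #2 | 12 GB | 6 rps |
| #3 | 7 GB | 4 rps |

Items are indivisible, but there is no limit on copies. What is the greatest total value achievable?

Best value-per-unit is #1 at 20/9; filling with it alone gives 2×20 = 40.
Optimal mix: 2×#1 + 1×#3 → memory 25, value 44.

44 rps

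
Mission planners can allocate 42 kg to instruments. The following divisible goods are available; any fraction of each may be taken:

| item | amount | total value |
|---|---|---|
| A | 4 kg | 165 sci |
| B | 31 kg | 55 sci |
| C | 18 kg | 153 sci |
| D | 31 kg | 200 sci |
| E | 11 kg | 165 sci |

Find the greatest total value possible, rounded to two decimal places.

Take in order of value per unit:
- A (165/4 per unit): all 4 → value 165, running total 165.00
- E (165/11 per unit): all 11 → value 165, running total 330.00
- C (153/18 per unit): all 18 → value 153, running total 483.00
- D (200/31 per unit): 9 of 31 → value 9×200/31 = 58.0645, running total 541.06
Total 541.06.

541.06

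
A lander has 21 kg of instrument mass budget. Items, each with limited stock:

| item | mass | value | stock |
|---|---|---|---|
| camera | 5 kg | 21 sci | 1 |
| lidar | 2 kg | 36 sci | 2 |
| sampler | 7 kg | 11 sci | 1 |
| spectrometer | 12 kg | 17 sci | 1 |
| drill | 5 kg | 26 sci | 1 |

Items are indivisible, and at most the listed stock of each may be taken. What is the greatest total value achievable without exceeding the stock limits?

130 sci

Best selections within mass 21 and stock limits:
- 1×camera + 2×lidar + 1×sampler + 1×drill: mass 21, value 130
- 1×camera + 2×lidar + 1×drill: mass 14, value 119
- 2×lidar + 1×spectrometer + 1×drill: mass 21, value 115
Best: 130 sci.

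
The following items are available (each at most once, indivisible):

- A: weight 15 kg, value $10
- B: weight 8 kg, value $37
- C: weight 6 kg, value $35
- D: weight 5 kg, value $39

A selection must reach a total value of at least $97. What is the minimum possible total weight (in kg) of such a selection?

19

Subsets with value ≥ 97, sorted by total weight:
- B+C+D: weight 19, value 111
- A+B+C+D: weight 34, value 121
Minimum weight: 19 kg.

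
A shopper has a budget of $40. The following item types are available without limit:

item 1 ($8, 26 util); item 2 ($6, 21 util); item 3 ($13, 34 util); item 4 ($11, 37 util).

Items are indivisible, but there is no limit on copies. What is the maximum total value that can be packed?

137 util

Best value-per-unit is item 2 at 21/6; filling with it alone gives 6×21 = 126.
Optimal mix: 3×item 2 + 2×item 4 → cost 40, value 137.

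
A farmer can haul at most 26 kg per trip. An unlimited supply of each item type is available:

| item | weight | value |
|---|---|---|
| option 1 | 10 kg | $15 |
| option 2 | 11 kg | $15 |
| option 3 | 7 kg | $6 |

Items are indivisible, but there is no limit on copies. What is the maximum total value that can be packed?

Best value-per-unit is option 1 at 15/10, and filling with it alone uses weight 2×10=20. No mix of the others beats 2×15 = 30.

$30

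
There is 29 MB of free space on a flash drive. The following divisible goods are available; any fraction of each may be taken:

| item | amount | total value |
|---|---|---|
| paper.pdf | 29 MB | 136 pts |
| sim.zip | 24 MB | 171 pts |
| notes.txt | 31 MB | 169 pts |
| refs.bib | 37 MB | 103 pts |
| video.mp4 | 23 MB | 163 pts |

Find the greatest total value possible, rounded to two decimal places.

206.43

Take in order of value per unit:
- sim.zip (171/24 per unit): all 24 → value 171, running total 171.00
- video.mp4 (163/23 per unit): 5 of 23 → value 5×163/23 = 35.4348, running total 206.43
Total 206.43.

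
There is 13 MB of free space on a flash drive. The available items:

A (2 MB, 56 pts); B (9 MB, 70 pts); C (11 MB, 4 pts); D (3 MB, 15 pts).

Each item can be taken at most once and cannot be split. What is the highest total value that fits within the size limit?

126 pts

Check high-value combinations within 13 MB:
- A+B: size 2+9=11, value 56+70=126
- B+D: size 9+3=12, value 70+15=85
- A+D: size 2+3=5, value 56+15=71
- B: size 9, value 70
- A+C: size 2+11=13, value 56+4=60
Best: 126 pts.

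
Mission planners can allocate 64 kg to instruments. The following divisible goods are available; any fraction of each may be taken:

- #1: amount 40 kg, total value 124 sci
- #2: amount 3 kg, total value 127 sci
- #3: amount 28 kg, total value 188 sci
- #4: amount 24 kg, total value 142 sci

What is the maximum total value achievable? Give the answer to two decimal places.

Take in order of value per unit:
- #2 (127/3 per unit): all 3 → value 127, running total 127.00
- #3 (188/28 per unit): all 28 → value 188, running total 315.00
- #4 (142/24 per unit): all 24 → value 142, running total 457.00
- #1 (124/40 per unit): 9 of 40 → value 9×124/40 = 27.9000, running total 484.90
Total 484.90.

484.90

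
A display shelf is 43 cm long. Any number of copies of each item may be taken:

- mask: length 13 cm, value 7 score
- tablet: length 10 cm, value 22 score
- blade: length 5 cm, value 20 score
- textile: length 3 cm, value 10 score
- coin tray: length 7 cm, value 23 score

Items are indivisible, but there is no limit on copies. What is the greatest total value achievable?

170 score

Best value-per-unit is blade at 20/5; filling with it alone gives 8×20 = 160.
Optimal mix: 8×blade + 1×textile → length 43, value 170.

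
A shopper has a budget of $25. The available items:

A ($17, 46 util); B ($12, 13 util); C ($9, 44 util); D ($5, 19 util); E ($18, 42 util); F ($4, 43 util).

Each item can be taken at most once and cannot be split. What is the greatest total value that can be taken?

106 util

Check high-value combinations within $25:
- C+D+F: cost 9+5+4=18, value 44+19+43=106
- B+C+F: cost 12+9+4=25, value 13+44+43=100
- A+F: cost 17+4=21, value 46+43=89
- C+F: cost 9+4=13, value 44+43=87
Best: 106 util.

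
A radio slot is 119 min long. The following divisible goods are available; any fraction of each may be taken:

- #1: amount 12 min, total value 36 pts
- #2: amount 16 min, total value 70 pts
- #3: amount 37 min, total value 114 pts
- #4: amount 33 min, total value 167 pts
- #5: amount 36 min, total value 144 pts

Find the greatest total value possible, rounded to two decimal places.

Take in order of value per unit:
- #4 (167/33 per unit): all 33 → value 167, running total 167.00
- #2 (70/16 per unit): all 16 → value 70, running total 237.00
- #5 (144/36 per unit): all 36 → value 144, running total 381.00
- #3 (114/37 per unit): 34 of 37 → value 34×114/37 = 104.7568, running total 485.76
Total 485.76.

485.76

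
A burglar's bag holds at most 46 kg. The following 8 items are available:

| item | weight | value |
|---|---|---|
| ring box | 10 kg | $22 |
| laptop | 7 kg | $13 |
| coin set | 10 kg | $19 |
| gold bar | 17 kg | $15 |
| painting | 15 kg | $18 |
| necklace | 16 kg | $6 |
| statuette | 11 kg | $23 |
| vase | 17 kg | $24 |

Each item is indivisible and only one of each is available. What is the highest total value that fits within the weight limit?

Check high-value combinations within 46 kg:
- ring box+laptop+statuette+vase: weight 10+7+11+17=45, value 22+13+23+24=82
- ring box+coin set+painting+statuette: weight 10+10+15+11=46, value 22+19+18+23=82
- laptop+coin set+statuette+vase: weight 7+10+11+17=45, value 13+19+23+24=79
Best: $82.

$82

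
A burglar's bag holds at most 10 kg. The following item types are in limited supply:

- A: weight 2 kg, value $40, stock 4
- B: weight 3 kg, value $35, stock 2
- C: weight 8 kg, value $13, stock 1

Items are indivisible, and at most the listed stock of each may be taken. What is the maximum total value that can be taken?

Top feasible selections:
- 4×A: weight 8, value 160
- 3×A + 1×B: weight 9, value 155
- 2×A + 2×B: weight 10, value 150
- 3×A: weight 6, value 120
Best: $160.

$160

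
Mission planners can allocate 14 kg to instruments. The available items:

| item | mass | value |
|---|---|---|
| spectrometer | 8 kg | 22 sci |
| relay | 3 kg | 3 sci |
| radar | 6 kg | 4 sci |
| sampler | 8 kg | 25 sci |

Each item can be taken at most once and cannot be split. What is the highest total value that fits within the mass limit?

29 sci

Check high-value combinations within 14 kg:
- radar+sampler: mass 6+8=14, value 4+25=29
- relay+sampler: mass 3+8=11, value 3+25=28
- spectrometer+radar: mass 8+6=14, value 22+4=26
- sampler: mass 8, value 25
Best: 29 sci.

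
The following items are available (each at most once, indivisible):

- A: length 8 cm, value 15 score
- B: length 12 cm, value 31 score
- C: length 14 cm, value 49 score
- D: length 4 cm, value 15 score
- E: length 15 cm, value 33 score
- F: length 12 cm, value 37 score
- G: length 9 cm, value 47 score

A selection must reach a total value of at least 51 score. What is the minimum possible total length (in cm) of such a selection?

13

Subsets with value ≥ 51, sorted by total length:
- D+G: length 13, value 62
- D+F: length 16, value 52
- A+G: length 17, value 62
Minimum length: 13 cm.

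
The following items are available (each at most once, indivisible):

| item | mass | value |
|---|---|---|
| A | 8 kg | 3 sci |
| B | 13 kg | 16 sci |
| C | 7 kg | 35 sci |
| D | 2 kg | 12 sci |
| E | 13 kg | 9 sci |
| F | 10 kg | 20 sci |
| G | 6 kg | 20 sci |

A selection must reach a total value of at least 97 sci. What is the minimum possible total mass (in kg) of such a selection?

38

Subsets with value ≥ 97, sorted by total mass:
- B+C+D+F+G: mass 38, value 103
- A+B+C+D+F+G: mass 46, value 106
- A+C+D+E+F+G: mass 46, value 99
Minimum mass: 38 kg.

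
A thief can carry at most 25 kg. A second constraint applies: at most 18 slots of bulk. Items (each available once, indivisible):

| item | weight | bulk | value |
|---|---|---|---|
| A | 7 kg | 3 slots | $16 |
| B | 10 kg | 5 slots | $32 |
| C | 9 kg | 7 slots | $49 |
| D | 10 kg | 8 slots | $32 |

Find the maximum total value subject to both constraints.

Feasible sets respecting both limits:
- B+C: weight 19, bulk 12, value 81
- C+D: weight 19, bulk 15, value 81
- A+C: weight 16, bulk 10, value 65
- B+D: weight 20, bulk 13, value 64
Best: $81.

$81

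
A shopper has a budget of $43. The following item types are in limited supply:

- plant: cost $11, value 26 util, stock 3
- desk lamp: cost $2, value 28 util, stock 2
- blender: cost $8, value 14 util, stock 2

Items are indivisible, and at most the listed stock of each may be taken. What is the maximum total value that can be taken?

136 util

Top feasible selections:
- 2×plant + 2×desk lamp + 2×blender: cost 42, value 136
- 3×plant + 2×desk lamp: cost 37, value 134
Best: 136 util.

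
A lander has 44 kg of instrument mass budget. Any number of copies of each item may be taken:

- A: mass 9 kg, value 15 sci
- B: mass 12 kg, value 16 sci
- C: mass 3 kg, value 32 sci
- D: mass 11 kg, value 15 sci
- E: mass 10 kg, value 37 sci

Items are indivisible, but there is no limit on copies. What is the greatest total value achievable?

448 sci

Best value-per-unit is C at 32/3, and filling with it alone uses mass 14×3=42. No mix of the others beats 14×32 = 448.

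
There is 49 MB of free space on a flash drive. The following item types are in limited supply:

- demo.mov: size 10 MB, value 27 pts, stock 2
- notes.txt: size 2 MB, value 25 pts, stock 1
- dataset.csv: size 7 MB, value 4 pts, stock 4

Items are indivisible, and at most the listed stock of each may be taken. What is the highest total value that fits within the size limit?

91 pts

Top feasible selections:
- 2×demo.mov + 1×notes.txt + 3×dataset.csv: size 43, value 91
- 2×demo.mov + 1×notes.txt + 2×dataset.csv: size 36, value 87
- 2×demo.mov + 1×notes.txt + 1×dataset.csv: size 29, value 83
- 2×demo.mov + 1×notes.txt: size 22, value 79
Best: 91 pts.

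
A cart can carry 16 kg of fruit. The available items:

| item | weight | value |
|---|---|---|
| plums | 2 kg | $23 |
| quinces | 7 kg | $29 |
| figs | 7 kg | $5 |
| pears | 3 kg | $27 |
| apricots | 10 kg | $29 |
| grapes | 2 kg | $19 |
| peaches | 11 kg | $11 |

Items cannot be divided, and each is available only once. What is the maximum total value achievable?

$98

Check high-value combinations within 16 kg:
- plums+quinces+pears+grapes: weight 2+7+3+2=14, value 23+29+27+19=98
- plums+quinces+pears: weight 2+7+3=12, value 23+29+27=79
- plums+pears+apricots: weight 2+3+10=15, value 23+27+29=79
- quinces+pears+grapes: weight 7+3+2=12, value 29+27+19=75
- pears+apricots+grapes: weight 3+10+2=15, value 27+29+19=75
Best: $98.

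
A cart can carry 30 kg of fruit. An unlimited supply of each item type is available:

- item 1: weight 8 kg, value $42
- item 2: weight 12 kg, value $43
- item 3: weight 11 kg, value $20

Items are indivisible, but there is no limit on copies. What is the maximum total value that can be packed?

$127

Best value-per-unit is item 1 at 42/8; filling with it alone gives 3×42 = 126.
Optimal mix: 2×item 1 + 1×item 2 → weight 28, value 127.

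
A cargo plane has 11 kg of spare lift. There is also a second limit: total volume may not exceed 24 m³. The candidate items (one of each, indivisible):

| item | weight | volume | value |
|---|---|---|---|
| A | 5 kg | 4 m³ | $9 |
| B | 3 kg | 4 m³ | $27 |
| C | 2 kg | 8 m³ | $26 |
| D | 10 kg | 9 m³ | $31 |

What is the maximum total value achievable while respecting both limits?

Feasible sets respecting both limits:
- A+B+C: weight 10, volume 16, value 62
- B+C: weight 5, volume 12, value 53
- A+B: weight 8, volume 8, value 36
- A+C: weight 7, volume 12, value 35
Best: $62.

$62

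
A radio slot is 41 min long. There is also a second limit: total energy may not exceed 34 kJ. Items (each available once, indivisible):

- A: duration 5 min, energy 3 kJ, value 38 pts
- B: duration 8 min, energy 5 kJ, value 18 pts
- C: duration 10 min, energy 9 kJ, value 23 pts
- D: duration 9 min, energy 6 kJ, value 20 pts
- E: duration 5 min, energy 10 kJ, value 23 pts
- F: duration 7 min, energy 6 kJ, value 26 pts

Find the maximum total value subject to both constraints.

Feasible sets respecting both limits:
- A+C+D+E+F: duration 36, energy 34, value 130
- A+B+C+E+F: duration 35, energy 33, value 128
- A+B+C+D+F: duration 39, energy 29, value 125
- A+B+D+E+F: duration 34, energy 30, value 125
Best: 130 pts.

130 pts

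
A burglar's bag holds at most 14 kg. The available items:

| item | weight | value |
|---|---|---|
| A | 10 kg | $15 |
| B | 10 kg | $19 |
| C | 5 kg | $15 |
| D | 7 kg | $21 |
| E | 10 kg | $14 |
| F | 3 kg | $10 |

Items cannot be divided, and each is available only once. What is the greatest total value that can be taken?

$36

This is a 0/1 knapsack; check combinations near the capacity.
- C+D: weight 5+7=12, value 15+21=36
- D+F: weight 7+3=10, value 21+10=31
- B+F: weight 10+3=13, value 19+10=29
- C+F: weight 5+3=8, value 15+10=25
Best: $36.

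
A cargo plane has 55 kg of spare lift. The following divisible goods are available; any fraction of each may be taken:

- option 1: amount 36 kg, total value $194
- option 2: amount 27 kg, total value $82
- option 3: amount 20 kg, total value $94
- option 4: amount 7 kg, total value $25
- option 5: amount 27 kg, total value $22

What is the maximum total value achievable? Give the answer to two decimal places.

Take in order of value per unit:
- option 1 (194/36 per unit): all 36 → value 194, running total 194.00
- option 3 (94/20 per unit): 19 of 20 → value 19×94/20 = 89.3000, running total 283.30
Total 283.30.

283.30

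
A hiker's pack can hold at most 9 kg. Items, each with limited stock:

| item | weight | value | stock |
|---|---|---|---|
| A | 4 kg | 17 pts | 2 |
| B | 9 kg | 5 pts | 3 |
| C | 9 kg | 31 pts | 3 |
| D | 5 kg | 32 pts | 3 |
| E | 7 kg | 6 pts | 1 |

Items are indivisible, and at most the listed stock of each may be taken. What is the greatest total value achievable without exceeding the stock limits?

Best selections within weight 9 and stock limits:
- 1×A + 1×D: weight 9, value 49
- 2×A: weight 8, value 34
Best: 49 pts.

49 pts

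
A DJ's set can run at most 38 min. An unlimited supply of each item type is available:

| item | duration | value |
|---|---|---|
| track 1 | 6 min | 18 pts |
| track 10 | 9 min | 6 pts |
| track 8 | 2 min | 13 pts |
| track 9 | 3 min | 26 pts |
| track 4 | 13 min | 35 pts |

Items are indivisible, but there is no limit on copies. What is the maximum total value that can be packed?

325 pts

Best value-per-unit is track 9 at 26/3; filling with it alone gives 12×26 = 312.
Optimal mix: 1×track 8 + 12×track 9 → duration 38, value 325.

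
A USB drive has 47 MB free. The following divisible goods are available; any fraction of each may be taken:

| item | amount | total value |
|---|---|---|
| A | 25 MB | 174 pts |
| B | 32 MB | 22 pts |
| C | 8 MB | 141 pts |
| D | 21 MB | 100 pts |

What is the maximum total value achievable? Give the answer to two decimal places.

381.67

Take in order of value per unit:
- C (141/8 per unit): all 8 → value 141, running total 141.00
- A (174/25 per unit): all 25 → value 174, running total 315.00
- D (100/21 per unit): 14 of 21 → value 14×100/21 = 66.6667, running total 381.67
Total 381.67.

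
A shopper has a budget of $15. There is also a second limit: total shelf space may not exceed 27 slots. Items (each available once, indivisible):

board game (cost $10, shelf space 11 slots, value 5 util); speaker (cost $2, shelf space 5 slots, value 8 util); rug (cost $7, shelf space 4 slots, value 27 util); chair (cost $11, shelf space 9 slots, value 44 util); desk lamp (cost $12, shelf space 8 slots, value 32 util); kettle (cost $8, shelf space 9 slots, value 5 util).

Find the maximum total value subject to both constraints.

52 util

Feasible sets respecting both limits:
- speaker+chair: cost 13, shelf space 14, value 52
- chair: cost 11, shelf space 9, value 44
- speaker+desk lamp: cost 14, shelf space 13, value 40
- speaker+rug: cost 9, shelf space 9, value 35
Best: 52 util.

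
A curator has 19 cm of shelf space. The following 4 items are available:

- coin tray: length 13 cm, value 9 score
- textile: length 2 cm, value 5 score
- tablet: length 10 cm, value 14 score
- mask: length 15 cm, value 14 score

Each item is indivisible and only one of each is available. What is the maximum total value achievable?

19 score

Check high-value combinations within 19 cm:
- textile+tablet: length 2+10=12, value 5+14=19
- textile+mask: length 2+15=17, value 5+14=19
- tablet: length 10, value 14
- coin tray+textile: length 13+2=15, value 9+5=14
Best: 19 score.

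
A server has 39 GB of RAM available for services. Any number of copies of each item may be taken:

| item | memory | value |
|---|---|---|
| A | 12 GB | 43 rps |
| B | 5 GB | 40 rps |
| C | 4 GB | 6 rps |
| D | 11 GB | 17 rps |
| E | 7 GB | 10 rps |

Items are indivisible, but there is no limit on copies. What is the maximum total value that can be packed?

286 rps

Best value-per-unit is B at 40/5; filling with it alone gives 7×40 = 280.
Optimal mix: 7×B + 1×C → memory 39, value 286.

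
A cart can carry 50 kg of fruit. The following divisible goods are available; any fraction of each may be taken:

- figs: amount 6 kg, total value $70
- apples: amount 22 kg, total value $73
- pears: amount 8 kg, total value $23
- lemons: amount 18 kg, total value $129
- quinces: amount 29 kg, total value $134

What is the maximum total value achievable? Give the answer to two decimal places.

319.14

Take in order of value per unit:
- figs (70/6 per unit): all 6 → value 70, running total 70.00
- lemons (129/18 per unit): all 18 → value 129, running total 199.00
- quinces (134/29 per unit): 26 of 29 → value 26×134/29 = 120.1379, running total 319.14
Total 319.14.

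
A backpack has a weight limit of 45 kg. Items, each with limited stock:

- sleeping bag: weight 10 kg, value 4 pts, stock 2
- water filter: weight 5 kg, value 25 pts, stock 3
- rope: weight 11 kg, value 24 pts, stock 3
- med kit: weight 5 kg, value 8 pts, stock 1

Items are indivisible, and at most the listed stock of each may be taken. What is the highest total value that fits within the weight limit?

131 pts

Top feasible selections:
- 3×water filter + 2×rope + 1×med kit: weight 42, value 131
- 3×water filter + 2×rope: weight 37, value 123
Best: 131 pts.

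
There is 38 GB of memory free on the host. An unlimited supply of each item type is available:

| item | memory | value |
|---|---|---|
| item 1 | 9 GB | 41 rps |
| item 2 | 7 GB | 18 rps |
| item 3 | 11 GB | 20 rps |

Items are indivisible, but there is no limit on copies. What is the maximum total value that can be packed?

164 rps

Best value-per-unit is item 1 at 41/9, and filling with it alone uses memory 4×9=36. No mix of the others beats 4×41 = 164.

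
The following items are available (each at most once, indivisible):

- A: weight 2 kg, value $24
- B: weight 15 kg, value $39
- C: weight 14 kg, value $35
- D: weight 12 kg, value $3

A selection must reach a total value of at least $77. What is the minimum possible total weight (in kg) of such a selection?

31

Subsets with value ≥ 77, sorted by total weight:
- A+B+C: weight 31, value 98
- B+C+D: weight 41, value 77
- A+B+C+D: weight 43, value 101
Minimum weight: 31 kg.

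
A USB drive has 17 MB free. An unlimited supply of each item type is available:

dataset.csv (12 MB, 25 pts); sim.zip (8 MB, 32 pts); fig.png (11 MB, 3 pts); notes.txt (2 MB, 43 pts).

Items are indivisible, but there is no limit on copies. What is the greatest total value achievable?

344 pts

Best value-per-unit is notes.txt at 43/2, and filling with it alone uses size 8×2=16. No mix of the others beats 8×43 = 344.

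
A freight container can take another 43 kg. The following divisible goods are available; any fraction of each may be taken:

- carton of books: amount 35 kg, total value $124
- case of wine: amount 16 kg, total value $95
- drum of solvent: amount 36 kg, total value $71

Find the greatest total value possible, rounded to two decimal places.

Take in order of value per unit:
- case of wine (95/16 per unit): all 16 → value 95, running total 95.00
- carton of books (124/35 per unit): 27 of 35 → value 27×124/35 = 95.6571, running total 190.66
Total 190.66.

190.66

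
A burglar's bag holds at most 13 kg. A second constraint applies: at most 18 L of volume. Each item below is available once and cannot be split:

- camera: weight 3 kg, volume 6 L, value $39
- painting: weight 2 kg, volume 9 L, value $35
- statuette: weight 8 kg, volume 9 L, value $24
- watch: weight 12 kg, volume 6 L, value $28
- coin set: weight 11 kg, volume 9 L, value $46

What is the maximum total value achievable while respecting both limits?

$81

Feasible sets respecting both limits:
- painting+coin set: weight 13, volume 18, value 81
- camera+painting: weight 5, volume 15, value 74
- camera+statuette: weight 11, volume 15, value 63
Best: $81.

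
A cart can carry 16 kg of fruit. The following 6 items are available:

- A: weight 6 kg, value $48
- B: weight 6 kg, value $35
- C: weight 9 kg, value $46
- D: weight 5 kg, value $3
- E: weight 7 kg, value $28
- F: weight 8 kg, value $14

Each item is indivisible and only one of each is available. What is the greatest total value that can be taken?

Check high-value combinations within 16 kg:
- A+C: weight 6+9=15, value 48+46=94
- A+B: weight 6+6=12, value 48+35=83
- B+C: weight 6+9=15, value 35+46=81
- A+E: weight 6+7=13, value 48+28=76
Best: $94.

$94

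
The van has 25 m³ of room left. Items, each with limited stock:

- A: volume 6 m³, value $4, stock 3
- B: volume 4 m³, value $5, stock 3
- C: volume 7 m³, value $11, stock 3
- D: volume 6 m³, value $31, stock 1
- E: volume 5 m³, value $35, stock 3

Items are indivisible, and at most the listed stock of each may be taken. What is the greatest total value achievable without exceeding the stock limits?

$141

Top feasible selections:
- 1×B + 1×D + 3×E: volume 25, value 141
- 1×D + 3×E: volume 21, value 136
- 1×C + 3×E: volume 22, value 116
- 2×B + 3×E: volume 23, value 115
Best: $141.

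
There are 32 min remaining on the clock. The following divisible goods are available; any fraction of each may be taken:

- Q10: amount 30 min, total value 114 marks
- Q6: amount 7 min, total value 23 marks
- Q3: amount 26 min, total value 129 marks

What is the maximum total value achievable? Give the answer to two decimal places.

151.80

Take in order of value per unit:
- Q3 (129/26 per unit): all 26 → value 129, running total 129.00
- Q10 (114/30 per unit): 6 of 30 → value 6×114/30 = 22.8000, running total 151.80
Total 151.80.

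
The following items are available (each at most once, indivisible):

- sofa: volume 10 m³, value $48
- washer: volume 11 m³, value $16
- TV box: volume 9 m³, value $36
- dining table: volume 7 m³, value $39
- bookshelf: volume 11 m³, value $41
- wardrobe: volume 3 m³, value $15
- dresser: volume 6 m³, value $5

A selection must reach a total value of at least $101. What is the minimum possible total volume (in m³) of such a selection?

Subsets with value ≥ 101, sorted by total volume:
- sofa+dining table+wardrobe: volume 20, value 102
- sofa+bookshelf+wardrobe: volume 24, value 104
- sofa+TV box+dining table: volume 26, value 123
Minimum volume: 20 m³.

20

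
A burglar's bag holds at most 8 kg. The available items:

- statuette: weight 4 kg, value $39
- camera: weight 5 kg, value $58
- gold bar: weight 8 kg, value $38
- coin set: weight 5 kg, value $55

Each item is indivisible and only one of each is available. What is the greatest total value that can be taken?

Check high-value combinations within 8 kg:
- camera: weight 5, value 58
- coin set: weight 5, value 55
- statuette: weight 4, value 39
Best: $58.

$58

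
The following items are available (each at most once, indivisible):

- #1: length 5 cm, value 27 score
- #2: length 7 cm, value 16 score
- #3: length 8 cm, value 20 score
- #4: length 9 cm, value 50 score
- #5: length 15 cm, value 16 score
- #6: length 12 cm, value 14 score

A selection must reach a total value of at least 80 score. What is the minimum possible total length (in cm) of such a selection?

21

Subsets with value ≥ 80, sorted by total length:
- #1+#2+#4: length 21, value 93
- #1+#3+#4: length 22, value 97
- #2+#3+#4: length 24, value 86
- #1+#4+#6: length 26, value 91
Minimum length: 21 cm.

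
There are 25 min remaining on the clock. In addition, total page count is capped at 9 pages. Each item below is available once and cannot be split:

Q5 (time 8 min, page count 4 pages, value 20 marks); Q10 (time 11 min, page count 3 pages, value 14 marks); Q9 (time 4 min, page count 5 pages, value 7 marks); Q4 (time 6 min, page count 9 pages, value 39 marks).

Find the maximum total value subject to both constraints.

Feasible sets respecting both limits:
- Q4: time 6, page count 9, value 39
- Q5+Q10: time 19, page count 7, value 34
- Q5+Q9: time 12, page count 9, value 27
- Q10+Q9: time 15, page count 8, value 21
Best: 39 marks.

39 marks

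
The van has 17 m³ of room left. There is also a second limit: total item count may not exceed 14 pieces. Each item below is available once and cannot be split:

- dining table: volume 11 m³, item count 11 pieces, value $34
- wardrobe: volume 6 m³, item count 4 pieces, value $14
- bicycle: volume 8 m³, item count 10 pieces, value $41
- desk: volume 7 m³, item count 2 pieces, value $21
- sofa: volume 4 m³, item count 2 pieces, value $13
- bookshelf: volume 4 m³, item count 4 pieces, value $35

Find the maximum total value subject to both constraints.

$76

Feasible sets respecting both limits:
- bicycle+bookshelf: volume 12, item count 14, value 76
- wardrobe+desk+bookshelf: volume 17, item count 10, value 70
- desk+sofa+bookshelf: volume 15, item count 8, value 69
- bicycle+desk: volume 15, item count 12, value 62
Best: $76.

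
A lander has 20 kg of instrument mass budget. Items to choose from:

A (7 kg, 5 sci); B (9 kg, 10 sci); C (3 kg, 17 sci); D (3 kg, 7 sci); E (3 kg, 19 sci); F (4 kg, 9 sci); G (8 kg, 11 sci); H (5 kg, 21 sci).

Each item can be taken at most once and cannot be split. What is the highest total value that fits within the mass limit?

This is a 0/1 knapsack; check combinations near the capacity.
- C+D+E+F+H: mass 3+3+3+4+5=18, value 17+7+19+9+21=73
- C+E+G+H: mass 3+3+8+5=19, value 17+19+11+21=68
- B+C+E+H: mass 9+3+3+5=20, value 10+17+19+21=67
- C+E+F+H: mass 3+3+4+5=15, value 17+19+9+21=66
Best: 73 sci.

73 sci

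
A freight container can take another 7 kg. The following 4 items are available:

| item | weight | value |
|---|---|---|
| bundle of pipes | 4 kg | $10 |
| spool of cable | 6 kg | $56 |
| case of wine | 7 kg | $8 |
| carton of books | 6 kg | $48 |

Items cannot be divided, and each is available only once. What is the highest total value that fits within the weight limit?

Check high-value combinations within 7 kg:
- spool of cable: weight 6, value 56
- carton of books: weight 6, value 48
- bundle of pipes: weight 4, value 10
- case of wine: weight 7, value 8
Best: $56.

$56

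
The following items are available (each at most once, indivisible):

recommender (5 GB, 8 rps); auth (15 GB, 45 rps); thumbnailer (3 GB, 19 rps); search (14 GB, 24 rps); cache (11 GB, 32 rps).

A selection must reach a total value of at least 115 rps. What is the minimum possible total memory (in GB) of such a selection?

43

Subsets with value ≥ 115, sorted by total memory:
- auth+thumbnailer+search+cache: memory 43, value 120
- recommender+auth+thumbnailer+search+cache: memory 48, value 128
Minimum memory: 43 GB.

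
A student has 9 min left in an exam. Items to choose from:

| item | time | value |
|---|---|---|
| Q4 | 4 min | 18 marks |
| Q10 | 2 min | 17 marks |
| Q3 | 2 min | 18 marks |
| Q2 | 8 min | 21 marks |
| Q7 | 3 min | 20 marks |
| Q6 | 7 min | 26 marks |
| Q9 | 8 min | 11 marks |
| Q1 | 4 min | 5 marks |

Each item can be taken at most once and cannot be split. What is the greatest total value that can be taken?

56 marks

This is a 0/1 knapsack; check combinations near the capacity.
- Q4+Q3+Q7: time 4+2+3=9, value 18+18+20=56
- Q10+Q3+Q7: time 2+2+3=7, value 17+18+20=55
- Q4+Q10+Q7: time 4+2+3=9, value 18+17+20=55
- Q4+Q10+Q3: time 4+2+2=8, value 18+17+18=53
Best: 56 marks.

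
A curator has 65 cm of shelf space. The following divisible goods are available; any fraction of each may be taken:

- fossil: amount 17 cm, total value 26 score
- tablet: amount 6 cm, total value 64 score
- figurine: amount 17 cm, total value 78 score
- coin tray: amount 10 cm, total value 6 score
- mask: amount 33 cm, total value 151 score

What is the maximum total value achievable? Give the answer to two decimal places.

306.76

Take in order of value per unit:
- tablet (64/6 per unit): all 6 → value 64, running total 64.00
- figurine (78/17 per unit): all 17 → value 78, running total 142.00
- mask (151/33 per unit): all 33 → value 151, running total 293.00
- fossil (26/17 per unit): 9 of 17 → value 9×26/17 = 13.7647, running total 306.76
Total 306.76.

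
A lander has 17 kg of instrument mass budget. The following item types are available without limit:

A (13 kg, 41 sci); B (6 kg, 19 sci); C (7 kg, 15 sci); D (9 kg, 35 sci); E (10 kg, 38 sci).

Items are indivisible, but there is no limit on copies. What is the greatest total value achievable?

57 sci

Best value-per-unit is D at 35/9; filling with it alone gives 1×35 = 35.
Optimal mix: 1×B + 1×E → mass 16, value 57.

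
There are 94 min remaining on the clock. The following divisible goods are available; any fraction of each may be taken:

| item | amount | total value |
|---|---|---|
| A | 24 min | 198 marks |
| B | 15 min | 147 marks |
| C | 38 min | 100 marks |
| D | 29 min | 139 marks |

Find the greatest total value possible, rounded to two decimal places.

Take in order of value per unit:
- B (147/15 per unit): all 15 → value 147, running total 147.00
- A (198/24 per unit): all 24 → value 198, running total 345.00
- D (139/29 per unit): all 29 → value 139, running total 484.00
- C (100/38 per unit): 26 of 38 → value 26×100/38 = 68.4211, running total 552.42
Total 552.42.

552.42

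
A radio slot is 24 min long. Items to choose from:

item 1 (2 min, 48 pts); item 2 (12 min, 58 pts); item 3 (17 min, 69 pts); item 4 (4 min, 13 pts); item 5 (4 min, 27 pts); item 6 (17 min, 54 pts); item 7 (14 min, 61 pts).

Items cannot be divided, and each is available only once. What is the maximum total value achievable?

149 pts

Check high-value combinations within 24 min:
- item 1+item 4+item 5+item 7: duration 2+4+4+14=24, value 48+13+27+61=149
- item 1+item 2+item 4+item 5: duration 2+12+4+4=22, value 48+58+13+27=146
- item 1+item 3+item 5: duration 2+17+4=23, value 48+69+27=144
Best: 149 pts.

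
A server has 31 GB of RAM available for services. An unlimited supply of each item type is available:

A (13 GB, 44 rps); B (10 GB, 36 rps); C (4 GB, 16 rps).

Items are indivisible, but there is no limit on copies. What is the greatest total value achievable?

116 rps

Best value-per-unit is C at 16/4; filling with it alone gives 7×16 = 112.
Optimal mix: 1×B + 5×C → memory 30, value 116.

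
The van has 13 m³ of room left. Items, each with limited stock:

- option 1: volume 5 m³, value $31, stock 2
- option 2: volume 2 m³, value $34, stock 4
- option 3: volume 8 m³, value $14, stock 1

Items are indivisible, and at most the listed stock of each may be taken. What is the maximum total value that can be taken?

$167

Best selections within volume 13 and stock limits:
- 1×option 1 + 4×option 2: volume 13, value 167
- 4×option 2: volume 8, value 136
Best: $167.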